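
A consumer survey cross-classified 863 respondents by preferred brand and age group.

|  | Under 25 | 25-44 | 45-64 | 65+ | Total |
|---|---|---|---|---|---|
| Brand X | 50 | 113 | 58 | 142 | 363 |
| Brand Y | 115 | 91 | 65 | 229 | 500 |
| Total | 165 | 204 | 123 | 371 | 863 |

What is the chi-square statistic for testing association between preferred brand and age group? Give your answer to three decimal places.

Grand total N = 863.
Expected counts (row total × column total / N):
  Brand X, Under 25: 363×165/863 = 69.4032
  Brand X, 25-44: 363×204/863 = 85.8076
  Brand X, 45-64: 363×123/863 = 51.7370
  Brand X, 65+: 363×371/863 = 156.0521
  Brand Y, Under 25: 500×165/863 = 95.5968
  Brand Y, 25-44: 500×204/863 = 118.1924
  Brand Y, 45-64: 500×123/863 = 71.2630
  Brand Y, 65+: 500×371/863 = 214.9479
Contributions (O − E)²/E:
  (50 − 69.4032)²/69.4032 = 5.4246
  (113 − 85.8076)²/85.8076 = 8.6173
  (58 − 51.7370)²/51.7370 = 0.7582
  (142 − 156.0521)²/156.0521 = 1.2654
  (115 − 95.5968)²/95.5968 = 3.9383
  (91 − 118.1924)²/118.1924 = 6.2561
  (65 − 71.2630)²/71.2630 = 0.5504
  (229 − 214.9479)²/214.9479 = 0.9186
χ² = 5.4246 + 8.6173 + 0.7582 + 1.2654 + 3.9383 + 6.2561 + 0.5504 + 0.9186 = 27.729

27.729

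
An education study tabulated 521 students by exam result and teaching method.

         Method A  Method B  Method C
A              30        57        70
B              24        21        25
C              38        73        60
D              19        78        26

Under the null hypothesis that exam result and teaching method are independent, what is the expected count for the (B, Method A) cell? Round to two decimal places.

Row total (B) = 70; column total (Method A) = 111; grand total N = 521.
Expected count = (row total × column total) / N = 70 × 111 / 521 = 14.91.

14.91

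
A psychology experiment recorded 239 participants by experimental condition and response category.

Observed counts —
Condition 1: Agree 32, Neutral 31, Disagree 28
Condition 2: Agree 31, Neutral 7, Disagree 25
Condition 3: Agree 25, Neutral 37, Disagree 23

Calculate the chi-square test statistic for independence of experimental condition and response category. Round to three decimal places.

18.277

Row totals: 91, 63, 85. Column totals: 88, 75, 76. Grand total N = 239.
Expected counts (row total × column total / N):
  Condition 1, Agree: 91×88/239 = 33.5063
  Condition 1, Neutral: 91×75/239 = 28.5565
  Condition 1, Disagree: 91×76/239 = 28.9372
  Condition 2, Agree: 63×88/239 = 23.1967
  Condition 2, Neutral: 63×75/239 = 19.7699
  Condition 2, Disagree: 63×76/239 = 20.0335
  Condition 3, Agree: 85×88/239 = 31.2971
  Condition 3, Neutral: 85×75/239 = 26.6736
  Condition 3, Disagree: 85×76/239 = 27.0293
Contributions (O − E)²/E:
  (32 − 33.5063)²/33.5063 = 0.0677
  (31 − 28.5565)²/28.5565 = 0.2091
  (28 − 28.9372)²/28.9372 = 0.0304
  (31 − 23.1967)²/23.1967 = 2.6250
  (7 − 19.7699)²/19.7699 = 8.2484
  (25 − 20.0335)²/20.0335 = 1.2312
  (25 − 31.2971)²/31.2971 = 1.2670
  (37 − 26.6736)²/26.6736 = 3.9978
  (23 − 27.0293)²/27.0293 = 0.6007
χ² = 0.0677 + 0.2091 + 0.0304 + 2.6250 + 8.2484 + 1.2312 + 1.2670 + 3.9978 + 0.6007 = 18.277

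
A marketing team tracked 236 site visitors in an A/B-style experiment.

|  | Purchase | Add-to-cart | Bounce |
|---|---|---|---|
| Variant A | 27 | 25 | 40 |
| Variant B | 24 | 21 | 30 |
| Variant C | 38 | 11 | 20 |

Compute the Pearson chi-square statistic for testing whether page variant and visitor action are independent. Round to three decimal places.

Row totals: 92, 75, 69. Column totals: 89, 57, 90. Grand total N = 236.
Expected counts (row total × column total / N):
  Variant A, Purchase: 92×89/236 = 34.6949
  Variant A, Add-to-cart: 92×57/236 = 22.2203
  Variant A, Bounce: 92×90/236 = 35.0847
  Variant B, Purchase: 75×89/236 = 28.2839
  Variant B, Add-to-cart: 75×57/236 = 18.1144
  Variant B, Bounce: 75×90/236 = 28.6017
  Variant C, Purchase: 69×89/236 = 26.0212
  Variant C, Add-to-cart: 69×57/236 = 16.6653
  Variant C, Bounce: 69×90/236 = 26.3136
Contributions (O − E)²/E:
  (27 − 34.6949)²/34.6949 = 1.7066
  (25 − 22.2203)²/22.2203 = 0.3477
  (40 − 35.0847)²/35.0847 = 0.6886
  (24 − 28.2839)²/28.2839 = 0.6488
  (21 − 18.1144)²/18.1144 = 0.4597
  (30 − 28.6017)²/28.6017 = 0.0684
  (38 − 26.0212)²/26.0212 = 5.5144
  (11 − 16.6653)²/16.6653 = 1.9259
  (20 − 26.3136)²/26.3136 = 1.5149
χ² = 1.7066 + 0.3477 + 0.6886 + 0.6488 + 0.4597 + 0.0684 + 5.5144 + 1.9259 + 1.5149 = 12.875

12.875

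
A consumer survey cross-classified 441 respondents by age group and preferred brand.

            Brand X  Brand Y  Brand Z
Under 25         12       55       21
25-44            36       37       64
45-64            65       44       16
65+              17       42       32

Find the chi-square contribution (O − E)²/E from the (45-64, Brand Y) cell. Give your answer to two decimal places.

0.83

Row total (45-64) = 125; column total (Brand Y) = 178; N = 441.
Expected count E = 125 × 178 / 441 = 50.454.
Contribution = (O − E)²/E = (44 − 50.454)² / 50.454 = 0.83.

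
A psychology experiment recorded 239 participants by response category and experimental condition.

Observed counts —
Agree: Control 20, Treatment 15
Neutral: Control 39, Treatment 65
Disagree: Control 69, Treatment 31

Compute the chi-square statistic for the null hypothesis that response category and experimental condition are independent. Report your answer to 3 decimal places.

Row totals: 35, 104, 100. Column totals: 128, 111. Grand total N = 239.
Expected counts (row total × column total / N):
  Agree, Control: 35×128/239 = 18.7448
  Agree, Treatment: 35×111/239 = 16.2552
  Neutral, Control: 104×128/239 = 55.6987
  Neutral, Treatment: 104×111/239 = 48.3013
  Disagree, Control: 100×128/239 = 53.5565
  Disagree, Treatment: 100×111/239 = 46.4435
Contributions (O − E)²/E:
  (20 − 18.7448)²/18.7448 = 0.0841
  (15 − 16.2552)²/16.2552 = 0.0969
  (39 − 55.6987)²/55.6987 = 5.0063
  (65 − 48.3013)²/48.3013 = 5.7731
  (69 − 53.5565)²/53.5565 = 4.4533
  (31 − 46.4435)²/46.4435 = 5.1353
χ² = 0.0841 + 0.0969 + 5.0063 + 5.7731 + 4.4533 + 5.1353 = 20.549

20.549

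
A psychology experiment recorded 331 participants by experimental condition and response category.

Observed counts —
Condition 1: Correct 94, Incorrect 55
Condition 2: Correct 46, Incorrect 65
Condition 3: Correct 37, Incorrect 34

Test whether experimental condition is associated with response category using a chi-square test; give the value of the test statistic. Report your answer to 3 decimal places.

12.047

Row totals: 149, 111, 71. Column totals: 177, 154. Grand total N = 331.
Expected counts (row total × column total / N):
  Condition 1, Correct: 149×177/331 = 79.6767
  Condition 1, Incorrect: 149×154/331 = 69.3233
  Condition 2, Correct: 111×177/331 = 59.3565
  Condition 2, Incorrect: 111×154/331 = 51.6435
  Condition 3, Correct: 71×177/331 = 37.9668
  Condition 3, Incorrect: 71×154/331 = 33.0332
Contributions (O − E)²/E:
  (94 − 79.6767)²/79.6767 = 2.5749
  (55 − 69.3233)²/69.3233 = 2.9594
  (46 − 59.3565)²/59.3565 = 3.0055
  (65 − 51.6435)²/51.6435 = 3.4544
  (37 − 37.9668)²/37.9668 = 0.0246
  (34 − 33.0332)²/33.0332 = 0.0283
χ² = 2.5749 + 2.9594 + 3.0055 + 3.4544 + 0.0246 + 0.0283 = 12.047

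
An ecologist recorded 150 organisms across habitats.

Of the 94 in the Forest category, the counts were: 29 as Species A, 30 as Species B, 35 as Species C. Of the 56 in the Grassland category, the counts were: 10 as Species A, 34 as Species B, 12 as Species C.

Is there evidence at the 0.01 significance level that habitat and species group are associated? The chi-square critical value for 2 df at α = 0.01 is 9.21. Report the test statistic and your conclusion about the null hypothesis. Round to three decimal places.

11.899; reject H₀

Row totals: 94, 56. Column totals: 39, 64, 47. Grand total N = 150.
Expected counts (row total × column total / N):
  Forest, Species A: 94×39/150 = 24.4400
  Forest, Species B: 94×64/150 = 40.1067
  Forest, Species C: 94×47/150 = 29.4533
  Grassland, Species A: 56×39/150 = 14.5600
  Grassland, Species B: 56×64/150 = 23.8933
  Grassland, Species C: 56×47/150 = 17.5467
Contributions (O − E)²/E:
  (29 − 24.4400)²/24.4400 = 0.8508
  (30 − 40.1067)²/40.1067 = 2.5468
  (35 − 29.4533)²/29.4533 = 1.0446
  (10 − 14.5600)²/14.5600 = 1.4281
  (34 − 23.8933)²/23.8933 = 4.2751
  (12 − 17.5467)²/17.5467 = 1.7534
χ² = 0.8508 + 2.5468 + 1.0446 + 1.4281 + 4.2751 + 1.7534 = 11.899
df = (2−1)(3−1) = 2. Since 11.899 > 9.21, reject the null hypothesis of independence at α = 0.01.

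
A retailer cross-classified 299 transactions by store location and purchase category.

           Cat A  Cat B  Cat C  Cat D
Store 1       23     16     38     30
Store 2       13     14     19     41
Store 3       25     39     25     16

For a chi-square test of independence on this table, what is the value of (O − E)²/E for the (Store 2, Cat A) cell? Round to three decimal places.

Row total (Store 2) = 87; column total (Cat A) = 61; N = 299.
Expected count E = 87 × 61 / 299 = 17.7492.
Contribution = (O − E)²/E = (13 − 17.7492)² / 17.7492 = 1.271.

1.271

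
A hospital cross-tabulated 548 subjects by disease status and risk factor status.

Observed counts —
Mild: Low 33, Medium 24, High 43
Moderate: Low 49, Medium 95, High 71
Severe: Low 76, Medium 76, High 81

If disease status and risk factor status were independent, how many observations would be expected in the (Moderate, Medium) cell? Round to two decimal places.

Row total (Moderate) = 215; column total (Medium) = 195; grand total N = 548.
Expected count = (row total × column total) / N = 215 × 195 / 548 = 76.51.

76.51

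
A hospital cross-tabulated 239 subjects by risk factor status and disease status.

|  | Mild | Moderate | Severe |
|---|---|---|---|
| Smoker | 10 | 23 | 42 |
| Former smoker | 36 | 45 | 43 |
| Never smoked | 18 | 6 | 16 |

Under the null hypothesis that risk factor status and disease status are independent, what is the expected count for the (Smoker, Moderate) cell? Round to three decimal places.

23.222

Row total (Smoker) = 75; column total (Moderate) = 74; grand total N = 239.
Expected count = (row total × column total) / N = 75 × 74 / 239 = 23.222.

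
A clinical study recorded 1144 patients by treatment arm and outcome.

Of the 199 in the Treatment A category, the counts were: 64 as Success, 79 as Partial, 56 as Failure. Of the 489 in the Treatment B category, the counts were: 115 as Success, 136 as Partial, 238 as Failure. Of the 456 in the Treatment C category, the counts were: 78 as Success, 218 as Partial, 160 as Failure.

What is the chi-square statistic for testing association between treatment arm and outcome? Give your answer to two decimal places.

58.60

Row totals: 199, 489, 456. Column totals: 257, 433, 454. Grand total N = 1144.
Expected counts (row total × column total / N):
  Treatment A, Success: 199×257/1144 = 44.705
  Treatment A, Partial: 199×433/1144 = 75.321
  Treatment A, Failure: 199×454/1144 = 78.974
  Treatment B, Success: 489×257/1144 = 109.854
  Treatment B, Partial: 489×433/1144 = 185.085
  Treatment B, Failure: 489×454/1144 = 194.061
  Treatment C, Success: 456×257/1144 = 102.441
  Treatment C, Partial: 456×433/1144 = 172.594
  Treatment C, Failure: 456×454/1144 = 180.965
Contributions (O − E)²/E:
  (64 − 44.705)²/44.705 = 8.3279
  (79 − 75.321)²/75.321 = 0.1797
  (56 − 78.974)²/78.974 = 6.6833
  (115 − 109.854)²/109.854 = 0.2411
  (136 − 185.085)²/185.085 = 13.0175
  (238 − 194.061)²/194.061 = 9.9486
  (78 − 102.441)²/102.441 = 5.8313
  (218 − 172.594)²/172.594 = 11.9454
  (160 − 180.965)²/180.965 = 2.4288
χ² = 8.3279 + 0.1797 + 6.6833 + 0.2411 + 13.0175 + 9.9486 + 5.8313 + 11.9454 + 2.4288 = 58.60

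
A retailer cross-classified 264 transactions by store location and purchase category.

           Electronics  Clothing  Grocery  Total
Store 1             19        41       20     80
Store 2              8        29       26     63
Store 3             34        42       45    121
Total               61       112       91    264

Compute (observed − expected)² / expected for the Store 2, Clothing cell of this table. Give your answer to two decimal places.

Row total (Store 2) = 63; column total (Clothing) = 112; N = 264.
Expected count E = 63 × 112 / 264 = 26.727.
Contribution = (O − E)²/E = (29 − 26.727)² / 26.727 = 0.19.

0.19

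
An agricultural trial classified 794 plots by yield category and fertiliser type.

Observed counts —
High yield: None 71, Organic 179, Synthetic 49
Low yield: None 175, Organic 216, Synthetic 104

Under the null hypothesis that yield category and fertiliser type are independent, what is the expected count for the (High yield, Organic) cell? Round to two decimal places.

148.75

Row total (High yield) = 299; column total (Organic) = 395; grand total N = 794.
Expected count = (row total × column total) / N = 299 × 395 / 794 = 148.75.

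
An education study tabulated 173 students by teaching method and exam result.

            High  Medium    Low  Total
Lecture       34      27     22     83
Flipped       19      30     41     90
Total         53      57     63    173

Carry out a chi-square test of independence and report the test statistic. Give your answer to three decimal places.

9.866

Grand total N = 173.
Expected counts (row total × column total / N):
  Lecture, High: 83×53/173 = 25.4277
  Lecture, Medium: 83×57/173 = 27.3468
  Lecture, Low: 83×63/173 = 30.2254
  Flipped, High: 90×53/173 = 27.5723
  Flipped, Medium: 90×57/173 = 29.6532
  Flipped, Low: 90×63/173 = 32.7746
Contributions (O − E)²/E:
  (34 − 25.4277)²/25.4277 = 2.8899
  (27 − 27.3468)²/27.3468 = 0.0044
  (22 − 30.2254)²/30.2254 = 2.2384
  (19 − 27.5723)²/27.5723 = 2.6652
  (30 − 29.6532)²/29.6532 = 0.0041
  (41 − 32.7746)²/32.7746 = 2.0643
χ² = 2.8899 + 0.0044 + 2.2384 + 2.6652 + 0.0041 + 2.0643 = 9.866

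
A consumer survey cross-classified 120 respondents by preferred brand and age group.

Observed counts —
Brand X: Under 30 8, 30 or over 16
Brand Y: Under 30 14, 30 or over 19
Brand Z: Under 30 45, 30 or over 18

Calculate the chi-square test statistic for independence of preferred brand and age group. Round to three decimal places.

Row totals: 24, 33, 63. Column totals: 67, 53. Grand total N = 120.
Expected counts (row total × column total / N):
  Brand X, Under 30: 24×67/120 = 13.4000
  Brand X, 30 or over: 24×53/120 = 10.6000
  Brand Y, Under 30: 33×67/120 = 18.4250
  Brand Y, 30 or over: 33×53/120 = 14.5750
  Brand Z, Under 30: 63×67/120 = 35.1750
  Brand Z, 30 or over: 63×53/120 = 27.8250
Contributions (O − E)²/E:
  (8 − 13.4000)²/13.4000 = 2.1761
  (16 − 10.6000)²/10.6000 = 2.7509
  (14 − 18.4250)²/18.4250 = 1.0627
  (19 − 14.5750)²/14.5750 = 1.3434
  (45 − 35.1750)²/35.1750 = 2.7443
  (18 − 27.8250)²/27.8250 = 3.4692
χ² = 2.1761 + 2.7509 + 1.0627 + 1.3434 + 2.7443 + 3.4692 = 13.547

13.547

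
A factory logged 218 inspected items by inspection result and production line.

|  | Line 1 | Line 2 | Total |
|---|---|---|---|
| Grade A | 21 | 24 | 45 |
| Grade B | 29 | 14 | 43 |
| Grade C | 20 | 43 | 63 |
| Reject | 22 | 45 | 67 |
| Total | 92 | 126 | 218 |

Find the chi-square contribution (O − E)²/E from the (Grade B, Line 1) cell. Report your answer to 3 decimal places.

Row total (Grade B) = 43; column total (Line 1) = 92; N = 218.
Expected count E = 43 × 92 / 218 = 18.1468.
Contribution = (O − E)²/E = (29 − 18.1468)² / 18.1468 = 6.491.

6.491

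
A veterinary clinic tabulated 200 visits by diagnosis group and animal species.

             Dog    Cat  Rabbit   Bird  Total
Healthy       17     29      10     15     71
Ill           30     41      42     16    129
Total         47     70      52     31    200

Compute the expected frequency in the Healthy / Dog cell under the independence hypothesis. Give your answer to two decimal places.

Row total (Healthy) = 71; column total (Dog) = 47; grand total N = 200.
Expected count = (row total × column total) / N = 71 × 47 / 200 = 16.69.

16.69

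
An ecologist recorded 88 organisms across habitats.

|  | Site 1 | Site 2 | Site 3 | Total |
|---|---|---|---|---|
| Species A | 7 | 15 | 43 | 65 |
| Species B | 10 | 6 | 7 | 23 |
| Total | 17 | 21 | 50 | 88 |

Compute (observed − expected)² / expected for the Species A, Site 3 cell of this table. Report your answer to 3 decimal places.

Row total (Species A) = 65; column total (Site 3) = 50; N = 88.
Expected count E = 65 × 50 / 88 = 36.9318.
Contribution = (O − E)²/E = (43 − 36.9318)² / 36.9318 = 0.997.

0.997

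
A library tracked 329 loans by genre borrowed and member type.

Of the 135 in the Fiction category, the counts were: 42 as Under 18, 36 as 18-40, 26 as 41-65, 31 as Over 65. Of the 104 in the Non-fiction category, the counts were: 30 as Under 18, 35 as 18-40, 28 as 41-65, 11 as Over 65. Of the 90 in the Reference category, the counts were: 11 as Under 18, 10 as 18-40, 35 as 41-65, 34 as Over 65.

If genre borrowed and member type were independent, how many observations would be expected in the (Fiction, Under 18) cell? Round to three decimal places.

Row total (Fiction) = 135; column total (Under 18) = 83; grand total N = 329.
Expected count = (row total × column total) / N = 135 × 83 / 329 = 34.058.

34.058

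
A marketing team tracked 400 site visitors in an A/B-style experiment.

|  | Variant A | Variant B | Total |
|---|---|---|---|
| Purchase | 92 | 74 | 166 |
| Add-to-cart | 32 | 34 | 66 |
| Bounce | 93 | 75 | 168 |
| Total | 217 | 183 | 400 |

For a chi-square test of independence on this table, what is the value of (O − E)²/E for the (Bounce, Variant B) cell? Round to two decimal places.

Row total (Bounce) = 168; column total (Variant B) = 183; N = 400.
Expected count E = 168 × 183 / 400 = 76.860.
Contribution = (O − E)²/E = (75 − 76.860)² / 76.860 = 0.05.

0.05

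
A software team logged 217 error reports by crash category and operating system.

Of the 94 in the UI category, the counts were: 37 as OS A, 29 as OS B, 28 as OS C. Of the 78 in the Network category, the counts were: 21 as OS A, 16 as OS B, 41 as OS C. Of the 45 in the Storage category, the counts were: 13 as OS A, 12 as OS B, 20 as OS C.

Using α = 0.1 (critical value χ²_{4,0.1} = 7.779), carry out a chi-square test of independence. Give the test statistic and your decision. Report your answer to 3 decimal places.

Row totals: 94, 78, 45. Column totals: 71, 57, 89. Grand total N = 217.
Expected counts (row total × column total / N):
  UI, OS A: 94×71/217 = 30.7558
  UI, OS B: 94×57/217 = 24.6912
  UI, OS C: 94×89/217 = 38.5530
  Network, OS A: 78×71/217 = 25.5207
  Network, OS B: 78×57/217 = 20.4885
  Network, OS C: 78×89/217 = 31.9908
  Storage, OS A: 45×71/217 = 14.7235
  Storage, OS B: 45×57/217 = 11.8203
  Storage, OS C: 45×89/217 = 18.4562
Contributions (O − E)²/E:
  (37 − 30.7558)²/30.7558 = 1.2677
  (29 − 24.6912)²/24.6912 = 0.7519
  (28 − 38.5530)²/38.5530 = 2.8886
  (21 − 25.5207)²/25.5207 = 0.8008
  (16 − 20.4885)²/20.4885 = 0.9833
  (41 − 31.9908)²/31.9908 = 2.5372
  (13 − 14.7235)²/14.7235 = 0.2017
  (12 − 11.8203)²/11.8203 = 0.0027
  (20 − 18.4562)²/18.4562 = 0.1291
χ² = 1.2677 + 0.7519 + 2.8886 + 0.8008 + 0.9833 + 2.5372 + 0.2017 + 0.0027 + 0.1291 = 9.563
df = (3−1)(3−1) = 4. Since 9.563 > 7.779, reject the null hypothesis of independence at α = 0.1.

9.563; reject H₀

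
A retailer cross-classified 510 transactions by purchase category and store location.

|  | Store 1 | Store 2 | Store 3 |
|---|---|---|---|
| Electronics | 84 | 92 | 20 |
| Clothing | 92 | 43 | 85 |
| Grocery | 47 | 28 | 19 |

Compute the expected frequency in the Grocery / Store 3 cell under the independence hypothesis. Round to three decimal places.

Row total (Grocery) = 94; column total (Store 3) = 124; grand total N = 510.
Expected count = (row total × column total) / N = 94 × 124 / 510 = 22.855.

22.855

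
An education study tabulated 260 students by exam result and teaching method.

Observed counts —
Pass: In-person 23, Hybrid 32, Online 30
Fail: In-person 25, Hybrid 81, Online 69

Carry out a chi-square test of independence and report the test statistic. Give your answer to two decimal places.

6.30

Row totals: 85, 175. Column totals: 48, 113, 99. Grand total N = 260.
Expected counts (row total × column total / N):
  Pass, In-person: 85×48/260 = 15.692
  Pass, Hybrid: 85×113/260 = 36.942
  Pass, Online: 85×99/260 = 32.365
  Fail, In-person: 175×48/260 = 32.308
  Fail, Hybrid: 175×113/260 = 76.058
  Fail, Online: 175×99/260 = 66.635
Contributions (O − E)²/E:
  (23 − 15.692)²/15.692 = 3.4034
  (32 − 36.942)²/36.942 = 0.6611
  (30 − 32.365)²/32.365 = 0.1728
  (25 − 32.308)²/32.308 = 1.6531
  (81 − 76.058)²/76.058 = 0.3211
  (69 − 66.635)²/66.635 = 0.0839
χ² = 3.4034 + 0.6611 + 0.1728 + 1.6531 + 0.3211 + 0.0839 = 6.30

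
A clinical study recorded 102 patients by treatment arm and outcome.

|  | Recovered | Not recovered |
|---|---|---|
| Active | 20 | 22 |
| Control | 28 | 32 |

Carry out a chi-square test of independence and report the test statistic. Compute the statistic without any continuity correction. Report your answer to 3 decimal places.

0.009

Row totals: 42, 60. Column totals: 48, 54. Grand total N = 102.
Expected counts (row total × column total / N):
  Active, Recovered: 42×48/102 = 19.7647
  Active, Not recovered: 42×54/102 = 22.2353
  Control, Recovered: 60×48/102 = 28.2353
  Control, Not recovered: 60×54/102 = 31.7647
Contributions (O − E)²/E:
  (20 − 19.7647)²/19.7647 = 0.0028
  (22 − 22.2353)²/22.2353 = 0.0025
  (28 − 28.2353)²/28.2353 = 0.0020
  (32 − 31.7647)²/31.7647 = 0.0017
χ² = 0.0028 + 0.0025 + 0.0020 + 0.0017 = 0.009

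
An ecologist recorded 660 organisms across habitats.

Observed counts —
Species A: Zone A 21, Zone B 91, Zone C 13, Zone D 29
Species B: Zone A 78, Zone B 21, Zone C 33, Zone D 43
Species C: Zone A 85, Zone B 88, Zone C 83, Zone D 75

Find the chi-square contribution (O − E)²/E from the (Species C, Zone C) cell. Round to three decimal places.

5.179

Row total (Species C) = 331; column total (Zone C) = 129; N = 660.
Expected count E = 331 × 129 / 660 = 64.69545.
Contribution = (O − E)²/E = (83 − 64.69545)² / 64.69545 = 5.179.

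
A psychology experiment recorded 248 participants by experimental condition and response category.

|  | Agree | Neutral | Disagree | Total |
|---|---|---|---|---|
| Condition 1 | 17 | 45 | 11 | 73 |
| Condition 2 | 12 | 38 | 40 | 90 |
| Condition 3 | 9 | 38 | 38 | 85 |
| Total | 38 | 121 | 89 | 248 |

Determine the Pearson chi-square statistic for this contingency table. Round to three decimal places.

20.552

Grand total N = 248.
Expected counts (row total × column total / N):
  Condition 1, Agree: 73×38/248 = 11.1855
  Condition 1, Neutral: 73×121/248 = 35.6169
  Condition 1, Disagree: 73×89/248 = 26.1976
  Condition 2, Agree: 90×38/248 = 13.7903
  Condition 2, Neutral: 90×121/248 = 43.9113
  Condition 2, Disagree: 90×89/248 = 32.2984
  Condition 3, Agree: 85×38/248 = 13.0242
  Condition 3, Neutral: 85×121/248 = 41.4718
  Condition 3, Disagree: 85×89/248 = 30.5040
Contributions (O − E)²/E:
  (17 − 11.1855)²/11.1855 = 3.0225
  (45 − 35.6169)²/35.6169 = 2.4719
  (11 − 26.1976)²/26.1976 = 8.8163
  (12 − 13.7903)²/13.7903 = 0.2324
  (38 − 43.9113)²/43.9113 = 0.7958
  (40 − 32.2984)²/32.2984 = 1.8365
  (9 − 13.0242)²/13.0242 = 1.2434
  (38 − 41.4718)²/41.4718 = 0.2906
  (38 − 30.5040)²/30.5040 = 1.8421
χ² = 3.0225 + 2.4719 + 8.8163 + 0.2324 + 0.7958 + 1.8365 + 1.2434 + 0.2906 + 1.8421 = 20.552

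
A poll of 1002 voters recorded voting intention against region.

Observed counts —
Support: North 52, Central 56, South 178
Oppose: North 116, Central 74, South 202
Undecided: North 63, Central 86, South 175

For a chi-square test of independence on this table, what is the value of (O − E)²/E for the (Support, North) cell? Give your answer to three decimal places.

2.945

Row total (Support) = 286; column total (North) = 231; N = 1002.
Expected count E = 286 × 231 / 1002 = 65.9341.
Contribution = (O − E)²/E = (52 − 65.9341)² / 65.9341 = 2.945.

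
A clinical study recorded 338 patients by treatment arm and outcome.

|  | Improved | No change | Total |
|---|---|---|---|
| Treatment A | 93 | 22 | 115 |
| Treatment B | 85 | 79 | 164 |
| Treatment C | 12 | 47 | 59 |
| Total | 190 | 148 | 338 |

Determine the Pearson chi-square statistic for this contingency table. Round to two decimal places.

60.53

Grand total N = 338.
Expected counts (row total × column total / N):
  Treatment A, Improved: 115×190/338 = 64.645
  Treatment A, No change: 115×148/338 = 50.355
  Treatment B, Improved: 164×190/338 = 92.189
  Treatment B, No change: 164×148/338 = 71.811
  Treatment C, Improved: 59×190/338 = 33.166
  Treatment C, No change: 59×148/338 = 25.834
Contributions (O − E)²/E:
  (93 − 64.645)²/64.645 = 12.4372
  (22 − 50.355)²/50.355 = 15.9668
  (85 − 92.189)²/92.189 = 0.5606
  (79 − 71.811)²/71.811 = 0.7197
  (12 − 33.166)²/33.166 = 13.5078
  (47 − 25.834)²/25.834 = 17.3415
χ² = 12.4372 + 15.9668 + 0.5606 + 0.7197 + 13.5078 + 17.3415 = 60.53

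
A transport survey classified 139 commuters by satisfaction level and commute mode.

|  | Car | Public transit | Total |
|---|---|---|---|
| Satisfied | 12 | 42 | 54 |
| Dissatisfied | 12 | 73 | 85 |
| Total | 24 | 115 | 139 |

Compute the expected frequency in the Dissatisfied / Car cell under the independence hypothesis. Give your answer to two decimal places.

Row total (Dissatisfied) = 85; column total (Car) = 24; grand total N = 139.
Expected count = (row total × column total) / N = 85 × 24 / 139 = 14.68.

14.68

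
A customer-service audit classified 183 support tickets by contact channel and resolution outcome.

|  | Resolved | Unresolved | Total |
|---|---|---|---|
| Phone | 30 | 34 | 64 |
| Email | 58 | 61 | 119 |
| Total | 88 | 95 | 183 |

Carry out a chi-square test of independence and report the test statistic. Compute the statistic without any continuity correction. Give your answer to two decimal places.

0.06

Grand total N = 183.
Expected counts (row total × column total / N):
  Phone, Resolved: 64×88/183 = 30.776
  Phone, Unresolved: 64×95/183 = 33.224
  Email, Resolved: 119×88/183 = 57.224
  Email, Unresolved: 119×95/183 = 61.776
Contributions (O − E)²/E:
  (30 − 30.776)²/30.776 = 0.0196
  (34 − 33.224)²/33.224 = 0.0181
  (58 − 57.224)²/57.224 = 0.0105
  (61 − 61.776)²/61.776 = 0.0097
χ² = 0.0196 + 0.0181 + 0.0105 + 0.0097 = 0.06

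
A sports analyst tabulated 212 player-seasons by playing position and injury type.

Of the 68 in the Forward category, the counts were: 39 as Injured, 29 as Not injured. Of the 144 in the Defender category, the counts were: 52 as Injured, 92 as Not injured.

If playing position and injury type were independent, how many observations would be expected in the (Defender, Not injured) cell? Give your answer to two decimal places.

Row total (Defender) = 144; column total (Not injured) = 121; grand total N = 212.
Expected count = (row total × column total) / N = 144 × 121 / 212 = 82.19.

82.19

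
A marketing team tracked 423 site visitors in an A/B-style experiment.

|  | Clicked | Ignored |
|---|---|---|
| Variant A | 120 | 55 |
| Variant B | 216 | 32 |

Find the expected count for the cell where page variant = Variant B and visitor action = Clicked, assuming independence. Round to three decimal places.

Row total (Variant B) = 248; column total (Clicked) = 336; grand total N = 423.
Expected count = (row total × column total) / N = 248 × 336 / 423 = 196.993.

196.993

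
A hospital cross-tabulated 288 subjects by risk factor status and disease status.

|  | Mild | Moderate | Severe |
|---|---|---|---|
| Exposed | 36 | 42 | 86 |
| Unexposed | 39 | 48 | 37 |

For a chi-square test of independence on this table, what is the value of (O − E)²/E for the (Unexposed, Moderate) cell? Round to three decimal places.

2.208

Row total (Unexposed) = 124; column total (Moderate) = 90; N = 288.
Expected count E = 124 × 90 / 288 = 38.7500.
Contribution = (O − E)²/E = (48 − 38.7500)² / 38.7500 = 2.208.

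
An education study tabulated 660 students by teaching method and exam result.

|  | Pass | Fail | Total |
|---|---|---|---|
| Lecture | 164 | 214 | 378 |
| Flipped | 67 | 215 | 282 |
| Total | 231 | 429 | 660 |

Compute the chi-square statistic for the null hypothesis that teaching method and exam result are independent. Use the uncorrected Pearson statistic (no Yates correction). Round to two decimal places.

27.35

Grand total N = 660.
Expected counts (row total × column total / N):
  Lecture, Pass: 378×231/660 = 132.300
  Lecture, Fail: 378×429/660 = 245.700
  Flipped, Pass: 282×231/660 = 98.700
  Flipped, Fail: 282×429/660 = 183.300
Contributions (O − E)²/E:
  (164 − 132.300)²/132.300 = 7.5955
  (214 − 245.700)²/245.700 = 4.0899
  (67 − 98.700)²/98.700 = 10.1813
  (215 − 183.300)²/183.300 = 5.4822
χ² = 7.5955 + 4.0899 + 10.1813 + 5.4822 = 27.35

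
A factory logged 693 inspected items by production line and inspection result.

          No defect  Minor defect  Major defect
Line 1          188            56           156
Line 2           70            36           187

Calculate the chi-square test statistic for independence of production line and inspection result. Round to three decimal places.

Row totals: 400, 293. Column totals: 258, 92, 343. Grand total N = 693.
Expected counts (row total × column total / N):
  Line 1, No defect: 400×258/693 = 148.91775
  Line 1, Minor defect: 400×92/693 = 53.10245
  Line 1, Major defect: 400×343/693 = 197.97980
  Line 2, No defect: 293×258/693 = 109.08225
  Line 2, Minor defect: 293×92/693 = 38.89755
  Line 2, Major defect: 293×343/693 = 145.02020
Contributions (O − E)²/E:
  (188 − 148.91775)²/148.91775 = 10.2568
  (56 − 53.10245)²/53.10245 = 0.1581
  (156 − 197.97980)²/197.97980 = 8.9014
  (70 − 109.08225)²/109.08225 = 14.0025
  (36 − 38.89755)²/38.89755 = 0.2158
  (187 − 145.02020)²/145.02020 = 12.1521
χ² = 10.2568 + 0.1581 + 8.9014 + 14.0025 + 0.2158 + 12.1521 = 45.687

45.687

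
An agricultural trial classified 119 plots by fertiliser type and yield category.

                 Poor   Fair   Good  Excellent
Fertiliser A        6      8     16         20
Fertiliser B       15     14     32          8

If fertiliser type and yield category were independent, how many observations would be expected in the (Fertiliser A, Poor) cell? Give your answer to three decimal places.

Row total (Fertiliser A) = 50; column total (Poor) = 21; grand total N = 119.
Expected count = (row total × column total) / N = 50 × 21 / 119 = 8.824.

8.824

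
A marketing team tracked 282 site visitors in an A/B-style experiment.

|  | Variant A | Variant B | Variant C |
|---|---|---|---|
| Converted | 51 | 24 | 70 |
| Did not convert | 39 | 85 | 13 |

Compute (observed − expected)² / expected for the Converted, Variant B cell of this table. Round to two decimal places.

18.32

Row total (Converted) = 145; column total (Variant B) = 109; N = 282.
Expected count E = 145 × 109 / 282 = 56.046.
Contribution = (O − E)²/E = (24 − 56.046)² / 56.046 = 18.32.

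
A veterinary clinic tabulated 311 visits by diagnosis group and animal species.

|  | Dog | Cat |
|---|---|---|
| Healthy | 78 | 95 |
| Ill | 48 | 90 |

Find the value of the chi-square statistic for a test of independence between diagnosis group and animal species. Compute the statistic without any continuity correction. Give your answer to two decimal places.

Row totals: 173, 138. Column totals: 126, 185. Grand total N = 311.
Expected counts (row total × column total / N):
  Healthy, Dog: 173×126/311 = 70.090
  Healthy, Cat: 173×185/311 = 102.910
  Ill, Dog: 138×126/311 = 55.910
  Ill, Cat: 138×185/311 = 82.090
Contributions (O − E)²/E:
  (78 − 70.090)²/70.090 = 0.8927
  (95 − 102.910)²/102.910 = 0.6080
  (48 − 55.910)²/55.910 = 1.1191
  (90 − 82.090)²/82.090 = 0.7622
χ² = 0.8927 + 0.6080 + 1.1191 + 0.7622 = 3.38

3.38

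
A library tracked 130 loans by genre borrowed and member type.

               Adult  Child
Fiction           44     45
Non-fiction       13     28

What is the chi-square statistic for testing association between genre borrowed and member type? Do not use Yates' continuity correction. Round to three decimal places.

3.584

Row totals: 89, 41. Column totals: 57, 73. Grand total N = 130.
Expected counts (row total × column total / N):
  Fiction, Adult: 89×57/130 = 39.0231
  Fiction, Child: 89×73/130 = 49.9769
  Non-fiction, Adult: 41×57/130 = 17.9769
  Non-fiction, Child: 41×73/130 = 23.0231
Contributions (O − E)²/E:
  (44 − 39.0231)²/39.0231 = 0.6347
  (45 − 49.9769)²/49.9769 = 0.4956
  (13 − 17.9769)²/17.9769 = 1.3779
  (28 − 23.0231)²/23.0231 = 1.0759
χ² = 0.6347 + 0.4956 + 1.3779 + 1.0759 = 3.584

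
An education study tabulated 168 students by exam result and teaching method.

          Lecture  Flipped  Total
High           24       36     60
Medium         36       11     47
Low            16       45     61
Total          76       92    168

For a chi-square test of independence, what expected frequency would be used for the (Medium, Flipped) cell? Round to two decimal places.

Row total (Medium) = 47; column total (Flipped) = 92; grand total N = 168.
Expected count = (row total × column total) / N = 47 × 92 / 168 = 25.74.

25.74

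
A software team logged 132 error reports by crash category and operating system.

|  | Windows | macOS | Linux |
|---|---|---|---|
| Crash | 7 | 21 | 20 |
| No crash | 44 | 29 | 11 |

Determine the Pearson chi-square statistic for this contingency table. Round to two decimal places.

Row totals: 48, 84. Column totals: 51, 50, 31. Grand total N = 132.
Expected counts (row total × column total / N):
  Crash, Windows: 48×51/132 = 18.545
  Crash, macOS: 48×50/132 = 18.182
  Crash, Linux: 48×31/132 = 11.273
  No crash, Windows: 84×51/132 = 32.455
  No crash, macOS: 84×50/132 = 31.818
  No crash, Linux: 84×31/132 = 19.727
Contributions (O − E)²/E:
  (7 − 18.545)²/18.545 = 7.1872
  (21 − 18.182)²/18.182 = 0.4368
  (20 − 11.273)²/11.273 = 6.7560
  (44 − 32.455)²/32.455 = 4.1068
  (29 − 31.818)²/31.818 = 0.2496
  (11 − 19.727)²/19.727 = 3.8607
χ² = 7.1872 + 0.4368 + 6.7560 + 4.1068 + 0.2496 + 3.8607 = 22.60

22.60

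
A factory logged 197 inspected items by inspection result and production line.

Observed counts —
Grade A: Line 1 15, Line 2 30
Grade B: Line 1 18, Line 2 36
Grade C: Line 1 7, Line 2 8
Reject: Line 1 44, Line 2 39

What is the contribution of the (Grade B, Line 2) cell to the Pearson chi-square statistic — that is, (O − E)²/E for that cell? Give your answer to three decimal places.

0.815

Row total (Grade B) = 54; column total (Line 2) = 113; N = 197.
Expected count E = 54 × 113 / 197 = 30.9746.
Contribution = (O − E)²/E = (36 − 30.9746)² / 30.9746 = 0.815.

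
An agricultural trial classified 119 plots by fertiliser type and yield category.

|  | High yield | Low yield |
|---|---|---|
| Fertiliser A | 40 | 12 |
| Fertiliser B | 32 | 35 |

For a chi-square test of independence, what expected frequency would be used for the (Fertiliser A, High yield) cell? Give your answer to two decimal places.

Row total (Fertiliser A) = 52; column total (High yield) = 72; grand total N = 119.
Expected count = (row total × column total) / N = 52 × 72 / 119 = 31.46.

31.46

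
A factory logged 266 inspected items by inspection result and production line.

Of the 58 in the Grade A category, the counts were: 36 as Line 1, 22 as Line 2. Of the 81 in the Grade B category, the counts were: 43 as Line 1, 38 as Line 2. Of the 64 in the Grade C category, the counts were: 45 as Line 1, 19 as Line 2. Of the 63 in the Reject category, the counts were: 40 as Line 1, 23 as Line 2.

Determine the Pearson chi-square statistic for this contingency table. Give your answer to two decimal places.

Row totals: 58, 81, 64, 63. Column totals: 164, 102. Grand total N = 266.
Expected counts (row total × column total / N):
  Grade A, Line 1: 58×164/266 = 35.759
  Grade A, Line 2: 58×102/266 = 22.241
  Grade B, Line 1: 81×164/266 = 49.940
  Grade B, Line 2: 81×102/266 = 31.060
  Grade C, Line 1: 64×164/266 = 39.459
  Grade C, Line 2: 64×102/266 = 24.541
  Reject, Line 1: 63×164/266 = 38.842
  Reject, Line 2: 63×102/266 = 24.158
Contributions (O − E)²/E:
  (36 − 35.759)²/35.759 = 0.0016
  (22 − 22.241)²/22.241 = 0.0026
  (43 − 49.940)²/49.940 = 0.9644
  (38 − 31.060)²/31.060 = 1.5507
  (45 − 39.459)²/39.459 = 0.7781
  (19 − 24.541)²/24.541 = 1.2511
  (40 − 38.842)²/38.842 = 0.0345
  (23 − 24.158)²/24.158 = 0.0555
χ² = 0.0016 + 0.0026 + 0.9644 + 1.5507 + 0.7781 + 1.2511 + 0.0345 + 0.0555 = 4.64

4.64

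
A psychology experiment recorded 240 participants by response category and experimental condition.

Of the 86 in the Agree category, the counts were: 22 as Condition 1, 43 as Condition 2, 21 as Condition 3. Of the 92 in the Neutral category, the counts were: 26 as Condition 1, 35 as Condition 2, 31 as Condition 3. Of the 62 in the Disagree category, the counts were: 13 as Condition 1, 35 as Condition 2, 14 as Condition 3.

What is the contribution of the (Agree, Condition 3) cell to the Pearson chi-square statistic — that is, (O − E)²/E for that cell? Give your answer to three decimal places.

Row total (Agree) = 86; column total (Condition 3) = 66; N = 240.
Expected count E = 86 × 66 / 240 = 23.6500.
Contribution = (O − E)²/E = (21 − 23.6500)² / 23.6500 = 0.297.

0.297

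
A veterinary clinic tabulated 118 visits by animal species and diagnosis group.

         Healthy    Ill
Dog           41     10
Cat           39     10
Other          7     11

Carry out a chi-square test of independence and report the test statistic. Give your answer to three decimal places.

Row totals: 51, 49, 18. Column totals: 87, 31. Grand total N = 118.
Expected counts (row total × column total / N):
  Dog, Healthy: 51×87/118 = 37.6017
  Dog, Ill: 51×31/118 = 13.3983
  Cat, Healthy: 49×87/118 = 36.1271
  Cat, Ill: 49×31/118 = 12.8729
  Other, Healthy: 18×87/118 = 13.2712
  Other, Ill: 18×31/118 = 4.7288
Contributions (O − E)²/E:
  (41 − 37.6017)²/37.6017 = 0.3071
  (10 − 13.3983)²/13.3983 = 0.8619
  (39 − 36.1271)²/36.1271 = 0.2285
  (10 − 12.8729)²/12.8729 = 0.6412
  (7 − 13.2712)²/13.2712 = 2.9634
  (11 − 4.7288)²/4.7288 = 8.3167
χ² = 0.3071 + 0.8619 + 0.2285 + 0.6412 + 2.9634 + 8.3167 = 13.319

13.319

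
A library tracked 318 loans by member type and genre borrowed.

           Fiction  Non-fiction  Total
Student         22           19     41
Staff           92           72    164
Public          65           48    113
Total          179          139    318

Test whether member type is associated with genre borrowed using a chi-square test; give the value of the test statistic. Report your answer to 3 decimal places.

Grand total N = 318.
Expected counts (row total × column total / N):
  Student, Fiction: 41×179/318 = 23.0786
  Student, Non-fiction: 41×139/318 = 17.9214
  Staff, Fiction: 164×179/318 = 92.3145
  Staff, Non-fiction: 164×139/318 = 71.6855
  Public, Fiction: 113×179/318 = 63.6069
  Public, Non-fiction: 113×139/318 = 49.3931
Contributions (O − E)²/E:
  (22 − 23.0786)²/23.0786 = 0.0504
  (19 − 17.9214)²/17.9214 = 0.0649
  (92 − 92.3145)²/92.3145 = 0.0011
  (72 − 71.6855)²/71.6855 = 0.0014
  (65 − 63.6069)²/63.6069 = 0.0305
  (48 − 49.3931)²/49.3931 = 0.0393
χ² = 0.0504 + 0.0649 + 0.0011 + 0.0014 + 0.0305 + 0.0393 = 0.188

0.188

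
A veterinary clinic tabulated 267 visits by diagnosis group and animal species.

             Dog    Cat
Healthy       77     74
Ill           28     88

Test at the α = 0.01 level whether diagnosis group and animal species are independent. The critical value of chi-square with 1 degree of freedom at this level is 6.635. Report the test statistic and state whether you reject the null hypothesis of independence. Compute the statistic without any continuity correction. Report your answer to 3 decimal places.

Row totals: 151, 116. Column totals: 105, 162. Grand total N = 267.
Expected counts (row total × column total / N):
  Healthy, Dog: 151×105/267 = 59.3820
  Healthy, Cat: 151×162/267 = 91.6180
  Ill, Dog: 116×105/267 = 45.6180
  Ill, Cat: 116×162/267 = 70.3820
Contributions (O − E)²/E:
  (77 − 59.3820)²/59.3820 = 5.2271
  (74 − 91.6180)²/91.6180 = 3.3879
  (28 − 45.6180)²/45.6180 = 6.8042
  (88 − 70.3820)²/70.3820 = 4.4101
χ² = 5.2271 + 3.3879 + 6.8042 + 4.4101 = 19.829
df = (2−1)(2−1) = 1. Since 19.829 > 6.635, reject the null hypothesis of independence at α = 0.01.

19.829; reject H₀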